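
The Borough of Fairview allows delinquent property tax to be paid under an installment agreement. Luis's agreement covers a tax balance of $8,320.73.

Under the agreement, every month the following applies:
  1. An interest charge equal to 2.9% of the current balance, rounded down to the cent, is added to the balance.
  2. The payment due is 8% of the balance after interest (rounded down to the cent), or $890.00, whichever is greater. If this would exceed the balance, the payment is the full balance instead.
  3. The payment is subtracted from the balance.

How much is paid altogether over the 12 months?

$9,846.45

Month 1: $8,320.73 +$241.30 interest = $8,562.03; pay $890.00 → $7,672.03
Month 2: $7,672.03 +$222.48 interest = $7,894.51; pay $890.00 → $7,004.51
Month 3: $7,004.51 +$203.13 interest = $7,207.64; pay $890.00 → $6,317.64
Month 4: $6,317.64 +$183.21 interest = $6,500.85; pay $890.00 → $5,610.85
Month 5: $5,610.85 +$162.71 interest = $5,773.56; pay $890.00 → $4,883.56
Month 6: $4,883.56 +$141.62 interest = $5,025.18; pay $890.00 → $4,135.18
Month 7: $4,135.18 +$119.92 interest = $4,255.10; pay $890.00 → $3,365.10
Month 8: $3,365.10 +$97.58 interest = $3,462.68; pay $890.00 → $2,572.68
Month 9: $2,572.68 +$74.60 interest = $2,647.28; pay $890.00 → $1,757.28
Month 10: $1,757.28 +$50.96 interest = $1,808.24; pay $890.00 → $918.24
Month 11: $918.24 +$26.62 interest = $944.86; pay $890.00 → $54.86
Month 12: $54.86 +$1.59 interest = $56.45; pay $56.45 → $0.00
Total paid: $9,846.45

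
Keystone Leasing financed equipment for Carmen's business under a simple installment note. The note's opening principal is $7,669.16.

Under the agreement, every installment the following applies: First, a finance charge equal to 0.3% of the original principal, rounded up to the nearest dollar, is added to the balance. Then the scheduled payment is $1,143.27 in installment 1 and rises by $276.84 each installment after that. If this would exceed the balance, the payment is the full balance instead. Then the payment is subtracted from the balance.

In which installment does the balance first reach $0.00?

Installment 1: $7,669.16 +$24.00 interest = $7,693.16; pay $1,143.27 → $6,549.89
Installment 2: $6,549.89 +$24.00 interest = $6,573.89; pay $1,420.11 → $5,153.78
Installment 3: $5,153.78 +$24.00 interest = $5,177.78; pay $1,696.95 → $3,480.83
Installment 4: $3,480.83 +$24.00 interest = $3,504.83; pay $1,973.79 → $1,531.04
Installment 5: $1,531.04 +$24.00 interest = $1,555.04; pay $1,555.04 → $0.00
Balance reaches $0.00 in installment 5.

5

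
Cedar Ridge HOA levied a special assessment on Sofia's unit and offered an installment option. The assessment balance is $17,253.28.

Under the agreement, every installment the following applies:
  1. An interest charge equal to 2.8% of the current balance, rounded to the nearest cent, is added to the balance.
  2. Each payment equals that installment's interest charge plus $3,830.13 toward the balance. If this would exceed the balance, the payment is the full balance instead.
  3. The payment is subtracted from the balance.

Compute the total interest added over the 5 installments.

$1,343.02

# | Opening | Interest | Payment | End bal
1 | $17,253.28 | $483.09 | $4,313.22 | $13,423.15
2 | $13,423.15 | $375.85 | $4,205.98 | $9,593.02
3 | $9,593.02 | $268.60 | $4,098.73 | $5,762.89
4 | $5,762.89 | $161.36 | $3,991.49 | $1,932.76
5 | $1,932.76 | $54.12 | $1,986.88 | $0.00
Total interest: $483.09 + $375.85 + $268.60 + $161.36 + $54.12 = $1,343.02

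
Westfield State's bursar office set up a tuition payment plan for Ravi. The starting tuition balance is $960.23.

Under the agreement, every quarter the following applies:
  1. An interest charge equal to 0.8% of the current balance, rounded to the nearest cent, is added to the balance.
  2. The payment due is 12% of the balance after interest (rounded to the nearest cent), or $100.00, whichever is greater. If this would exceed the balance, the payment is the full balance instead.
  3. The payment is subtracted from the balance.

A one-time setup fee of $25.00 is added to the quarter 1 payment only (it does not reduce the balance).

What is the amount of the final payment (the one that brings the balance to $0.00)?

# | Opening | Interest | Payment | Fee | End bal
1 | $960.23 | $7.68 | $116.15 | $25.00 | $851.76
2 | $851.76 | $6.81 | $103.03 | — | $755.54
3 | $755.54 | $6.04 | $100.00 | — | $661.58
4 | $661.58 | $5.29 | $100.00 | — | $566.87
5 | $566.87 | $4.53 | $100.00 | — | $471.40
6 | $471.40 | $3.77 | $100.00 | — | $375.17
7 | $375.17 | $3.00 | $100.00 | — | $278.17
8 | $278.17 | $2.23 | $100.00 | — | $180.40
9 | $180.40 | $1.44 | $100.00 | — | $81.84
10 | $81.84 | $0.65 | $82.49 | — | $0.00

$82.49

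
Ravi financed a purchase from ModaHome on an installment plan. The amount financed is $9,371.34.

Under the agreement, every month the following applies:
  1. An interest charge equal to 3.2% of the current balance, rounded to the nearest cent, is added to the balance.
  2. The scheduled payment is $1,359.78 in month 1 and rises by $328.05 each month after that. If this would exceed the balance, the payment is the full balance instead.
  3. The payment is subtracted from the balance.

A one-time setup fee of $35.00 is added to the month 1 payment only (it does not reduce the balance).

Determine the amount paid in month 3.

$2,015.88

Month 1: $9,371.34 +$299.88 interest = $9,671.22; pay $1,359.78 (+ $35.00 fee) → $8,311.44
Month 2: $8,311.44 +$265.97 interest = $8,577.41; pay $1,687.83 → $6,889.58
Month 3: $6,889.58 +$220.47 interest = $7,110.05; pay $2,015.88 → $5,094.17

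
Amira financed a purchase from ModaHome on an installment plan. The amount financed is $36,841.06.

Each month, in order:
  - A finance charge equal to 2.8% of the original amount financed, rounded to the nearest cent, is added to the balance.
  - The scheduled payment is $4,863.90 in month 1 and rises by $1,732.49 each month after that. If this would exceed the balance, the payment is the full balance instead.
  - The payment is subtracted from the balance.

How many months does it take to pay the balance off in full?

6

Month 1: $36,841.06 +$1,031.55 interest = $37,872.61; pay $4,863.90 → $33,008.71
Month 2: $33,008.71 +$1,031.55 interest = $34,040.26; pay $6,596.39 → $27,443.87
Month 3: $27,443.87 +$1,031.55 interest = $28,475.42; pay $8,328.88 → $20,146.54
Month 4: $20,146.54 +$1,031.55 interest = $21,178.09; pay $10,061.37 → $11,116.72
Month 5: $11,116.72 +$1,031.55 interest = $12,148.27; pay $11,793.86 → $354.41
Month 6: $354.41 +$1,031.55 interest = $1,385.96; pay $1,385.96 → $0.00
Balance reaches $0.00 in month 6.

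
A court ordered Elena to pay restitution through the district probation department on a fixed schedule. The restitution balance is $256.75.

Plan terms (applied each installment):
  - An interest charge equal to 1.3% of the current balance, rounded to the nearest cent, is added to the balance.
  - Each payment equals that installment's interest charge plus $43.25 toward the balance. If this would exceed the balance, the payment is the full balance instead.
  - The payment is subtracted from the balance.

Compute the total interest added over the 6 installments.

$11.60

# | Opening | Interest | Payment | End bal
1 | $256.75 | $3.34 | $46.59 | $213.50
2 | $213.50 | $2.78 | $46.03 | $170.25
3 | $170.25 | $2.21 | $45.46 | $127.00
4 | $127.00 | $1.65 | $44.90 | $83.75
5 | $83.75 | $1.09 | $44.34 | $40.50
6 | $40.50 | $0.53 | $41.03 | $0.00
Total interest: $3.34 + $2.78 + $2.21 + $1.65 + $1.09 + $0.53 = $11.60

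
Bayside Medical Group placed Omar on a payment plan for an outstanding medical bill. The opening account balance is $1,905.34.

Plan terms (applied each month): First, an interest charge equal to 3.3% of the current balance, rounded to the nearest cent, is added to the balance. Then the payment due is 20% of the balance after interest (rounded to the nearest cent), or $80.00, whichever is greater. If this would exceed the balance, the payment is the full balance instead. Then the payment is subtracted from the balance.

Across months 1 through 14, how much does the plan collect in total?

$2,235.52

Month 1: opening $1,905.34; interest $62.88 → $1,968.22; payment $393.64; balance $1,574.58
Month 2: opening $1,574.58; interest $51.96 → $1,626.54; payment $325.31; balance $1,301.23
Month 3: opening $1,301.23; interest $42.94 → $1,344.17; payment $268.83; balance $1,075.34
Month 4: opening $1,075.34; interest $35.49 → $1,110.83; payment $222.17; balance $888.66
Month 5: opening $888.66; interest $29.33 → $917.99; payment $183.60; balance $734.39
Month 6: opening $734.39; interest $24.23 → $758.62; payment $151.72; balance $606.90
Month 7: opening $606.90; interest $20.03 → $626.93; payment $125.39; balance $501.54
Month 8: opening $501.54; interest $16.55 → $518.09; payment $103.62; balance $414.47
Month 9: opening $414.47; interest $13.68 → $428.15; payment $85.63; balance $342.52
Month 10: opening $342.52; interest $11.30 → $353.82; payment $80.00; balance $273.82
Month 11: opening $273.82; interest $9.04 → $282.86; payment $80.00; balance $202.86
Month 12: opening $202.86; interest $6.69 → $209.55; payment $80.00; balance $129.55
Month 13: opening $129.55; interest $4.28 → $133.83; payment $80.00; balance $53.83
Month 14: opening $53.83; interest $1.78 → $55.61; payment $55.61; balance $0.00
Total paid: $2,235.52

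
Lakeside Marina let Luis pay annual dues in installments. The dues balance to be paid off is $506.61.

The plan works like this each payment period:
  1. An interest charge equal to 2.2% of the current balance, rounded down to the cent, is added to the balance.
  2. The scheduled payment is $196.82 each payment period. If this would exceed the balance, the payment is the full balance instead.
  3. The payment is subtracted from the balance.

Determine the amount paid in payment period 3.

$134.05

Payment period 1: $506.61 +$11.14 interest = $517.75; pay $196.82 → $320.93
Payment period 2: $320.93 +$7.06 interest = $327.99; pay $196.82 → $131.17
Payment period 3: $131.17 +$2.88 interest = $134.05; pay $134.05 → $0.00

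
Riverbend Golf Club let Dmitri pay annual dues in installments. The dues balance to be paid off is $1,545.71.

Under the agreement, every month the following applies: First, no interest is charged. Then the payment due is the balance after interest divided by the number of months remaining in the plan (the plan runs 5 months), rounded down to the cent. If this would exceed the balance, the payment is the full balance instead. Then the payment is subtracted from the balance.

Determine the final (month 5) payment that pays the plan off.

Month 1: opening $1,545.71; payment $309.14; balance $1,236.57
Month 2: opening $1,236.57; payment $309.14; balance $927.43
Month 3: opening $927.43; payment $309.14; balance $618.29
Month 4: opening $618.29; payment $309.14; balance $309.15
Month 5: opening $309.15; payment $309.15; balance $0.00

$309.15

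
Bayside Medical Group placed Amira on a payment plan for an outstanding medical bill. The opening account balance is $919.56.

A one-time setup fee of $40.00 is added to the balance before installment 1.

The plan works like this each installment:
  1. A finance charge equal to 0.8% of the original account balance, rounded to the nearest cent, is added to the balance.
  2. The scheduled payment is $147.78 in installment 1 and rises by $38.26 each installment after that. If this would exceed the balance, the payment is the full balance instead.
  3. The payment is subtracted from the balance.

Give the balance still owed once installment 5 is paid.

$0.00

Installment 1: opening $959.56; interest $7.36 → $966.92; payment $147.78; balance $819.14
Installment 2: opening $819.14; interest $7.36 → $826.50; payment $186.04; balance $640.46
Installment 3: opening $640.46; interest $7.36 → $647.82; payment $224.30; balance $423.52
Installment 4: opening $423.52; interest $7.36 → $430.88; payment $262.56; balance $168.32
Installment 5: opening $168.32; interest $7.36 → $175.68; payment $175.68; balance $0.00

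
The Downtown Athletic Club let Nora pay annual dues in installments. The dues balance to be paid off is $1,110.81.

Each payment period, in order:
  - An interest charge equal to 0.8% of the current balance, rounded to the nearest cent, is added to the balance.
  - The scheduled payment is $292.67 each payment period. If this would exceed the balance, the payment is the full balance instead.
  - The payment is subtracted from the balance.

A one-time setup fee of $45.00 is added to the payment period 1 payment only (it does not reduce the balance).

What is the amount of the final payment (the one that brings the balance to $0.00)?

# | Opening | Interest | Payment | Fee | End bal
1 | $1,110.81 | $8.89 | $292.67 | $45.00 | $827.03
2 | $827.03 | $6.62 | $292.67 | — | $540.98
3 | $540.98 | $4.33 | $292.67 | — | $252.64
4 | $252.64 | $2.02 | $254.66 | — | $0.00

$254.66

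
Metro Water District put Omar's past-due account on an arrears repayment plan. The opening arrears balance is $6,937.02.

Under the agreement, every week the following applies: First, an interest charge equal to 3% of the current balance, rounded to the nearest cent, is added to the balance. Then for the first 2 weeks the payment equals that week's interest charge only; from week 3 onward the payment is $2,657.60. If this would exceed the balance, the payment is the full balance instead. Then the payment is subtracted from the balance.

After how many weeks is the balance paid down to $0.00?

5

Week 1: opening $6,937.02; interest $208.11 → $7,145.13; payment $208.11; balance $6,937.02
Week 2: opening $6,937.02; interest $208.11 → $7,145.13; payment $208.11; balance $6,937.02
Week 3: opening $6,937.02; interest $208.11 → $7,145.13; payment $2,657.60; balance $4,487.53
Week 4: opening $4,487.53; interest $134.63 → $4,622.16; payment $2,657.60; balance $1,964.56
Week 5: opening $1,964.56; interest $58.94 → $2,023.50; payment $2,023.50; balance $0.00
Balance reaches $0.00 in week 5.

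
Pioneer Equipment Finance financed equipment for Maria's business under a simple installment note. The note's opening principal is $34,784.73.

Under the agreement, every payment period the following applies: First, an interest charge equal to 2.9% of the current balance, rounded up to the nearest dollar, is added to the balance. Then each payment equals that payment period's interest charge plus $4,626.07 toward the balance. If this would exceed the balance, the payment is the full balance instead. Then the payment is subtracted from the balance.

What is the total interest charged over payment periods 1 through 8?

$4,317.00

Payment period 1: opening $34,784.73; interest $1,009.00 → $35,793.73; payment $5,635.07; balance $30,158.66
Payment period 2: opening $30,158.66; interest $875.00 → $31,033.66; payment $5,501.07; balance $25,532.59
Payment period 3: opening $25,532.59; interest $741.00 → $26,273.59; payment $5,367.07; balance $20,906.52
Payment period 4: opening $20,906.52; interest $607.00 → $21,513.52; payment $5,233.07; balance $16,280.45
Payment period 5: opening $16,280.45; interest $473.00 → $16,753.45; payment $5,099.07; balance $11,654.38
Payment period 6: opening $11,654.38; interest $338.00 → $11,992.38; payment $4,964.07; balance $7,028.31
Payment period 7: opening $7,028.31; interest $204.00 → $7,232.31; payment $4,830.07; balance $2,402.24
Payment period 8: opening $2,402.24; interest $70.00 → $2,472.24; payment $2,472.24; balance $0.00
Total interest: $1,009.00 + $875.00 + $741.00 + $607.00 + $473.00 + $338.00 + $204.00 + $70.00 = $4,317.00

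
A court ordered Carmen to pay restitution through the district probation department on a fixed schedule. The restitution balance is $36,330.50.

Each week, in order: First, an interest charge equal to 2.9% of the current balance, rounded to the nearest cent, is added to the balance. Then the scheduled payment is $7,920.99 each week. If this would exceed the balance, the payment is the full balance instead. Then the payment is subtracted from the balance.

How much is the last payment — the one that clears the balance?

$7,864.32

# | Opening | Interest | Payment | End bal
1 | $36,330.50 | $1,053.58 | $7,920.99 | $29,463.09
2 | $29,463.09 | $854.43 | $7,920.99 | $22,396.53
3 | $22,396.53 | $649.50 | $7,920.99 | $15,125.04
4 | $15,125.04 | $438.63 | $7,920.99 | $7,642.68
5 | $7,642.68 | $221.64 | $7,864.32 | $0.00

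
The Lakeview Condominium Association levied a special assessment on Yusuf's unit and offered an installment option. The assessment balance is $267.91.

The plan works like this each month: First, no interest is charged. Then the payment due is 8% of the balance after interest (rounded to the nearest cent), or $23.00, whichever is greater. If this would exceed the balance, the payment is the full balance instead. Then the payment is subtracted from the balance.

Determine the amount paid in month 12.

$14.91

Month 1: $267.91 − $23.00 → $244.91
Month 2: $244.91 − $23.00 → $221.91
Month 3: $221.91 − $23.00 → $198.91
Month 4: $198.91 − $23.00 → $175.91
Month 5: $175.91 − $23.00 → $152.91
Month 6: $152.91 − $23.00 → $129.91
Month 7: $129.91 − $23.00 → $106.91
Month 8: $106.91 − $23.00 → $83.91
Month 9: $83.91 − $23.00 → $60.91
Month 10: $60.91 − $23.00 → $37.91
Month 11: $37.91 − $23.00 → $14.91
Month 12: $14.91 − $14.91 → $0.00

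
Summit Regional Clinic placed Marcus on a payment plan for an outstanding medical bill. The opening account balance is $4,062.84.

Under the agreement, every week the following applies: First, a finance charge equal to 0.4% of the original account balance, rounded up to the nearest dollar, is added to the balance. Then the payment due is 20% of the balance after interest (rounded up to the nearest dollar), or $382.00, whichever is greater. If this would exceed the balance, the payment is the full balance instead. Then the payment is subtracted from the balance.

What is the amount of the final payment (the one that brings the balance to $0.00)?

Week 1: $4,062.84 +$17.00 interest = $4,079.84; pay $816.00 → $3,263.84
Week 2: $3,263.84 +$17.00 interest = $3,280.84; pay $657.00 → $2,623.84
Week 3: $2,623.84 +$17.00 interest = $2,640.84; pay $529.00 → $2,111.84
Week 4: $2,111.84 +$17.00 interest = $2,128.84; pay $426.00 → $1,702.84
Week 5: $1,702.84 +$17.00 interest = $1,719.84; pay $382.00 → $1,337.84
Week 6: $1,337.84 +$17.00 interest = $1,354.84; pay $382.00 → $972.84
Week 7: $972.84 +$17.00 interest = $989.84; pay $382.00 → $607.84
Week 8: $607.84 +$17.00 interest = $624.84; pay $382.00 → $242.84
Week 9: $242.84 +$17.00 interest = $259.84; pay $259.84 → $0.00

$259.84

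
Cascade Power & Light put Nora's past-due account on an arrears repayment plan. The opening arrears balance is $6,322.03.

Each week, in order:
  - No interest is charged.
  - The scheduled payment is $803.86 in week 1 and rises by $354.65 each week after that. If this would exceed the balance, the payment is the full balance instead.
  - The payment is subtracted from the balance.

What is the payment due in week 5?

Week 1: opening $6,322.03; payment $803.86; balance $5,518.17
Week 2: opening $5,518.17; payment $1,158.51; balance $4,359.66
Week 3: opening $4,359.66; payment $1,513.16; balance $2,846.50
Week 4: opening $2,846.50; payment $1,867.81; balance $978.69
Week 5: opening $978.69; payment $978.69; balance $0.00

$978.69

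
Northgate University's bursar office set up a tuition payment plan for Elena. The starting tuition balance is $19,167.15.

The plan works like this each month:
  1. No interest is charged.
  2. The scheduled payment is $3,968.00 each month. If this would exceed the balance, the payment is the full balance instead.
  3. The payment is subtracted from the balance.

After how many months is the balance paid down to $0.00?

5

# | Opening | Payment | End bal
1 | $19,167.15 | $3,968.00 | $15,199.15
2 | $15,199.15 | $3,968.00 | $11,231.15
3 | $11,231.15 | $3,968.00 | $7,263.15
4 | $7,263.15 | $3,968.00 | $3,295.15
5 | $3,295.15 | $3,295.15 | $0.00
Balance reaches $0.00 in month 5.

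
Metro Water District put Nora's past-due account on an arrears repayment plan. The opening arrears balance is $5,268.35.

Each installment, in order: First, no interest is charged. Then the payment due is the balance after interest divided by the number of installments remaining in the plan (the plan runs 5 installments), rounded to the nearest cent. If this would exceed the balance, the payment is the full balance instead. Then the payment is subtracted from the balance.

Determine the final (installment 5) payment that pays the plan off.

$1,053.67

Installment 1: opening $5,268.35; payment $1,053.67; balance $4,214.68
Installment 2: opening $4,214.68; payment $1,053.67; balance $3,161.01
Installment 3: opening $3,161.01; payment $1,053.67; balance $2,107.34
Installment 4: opening $2,107.34; payment $1,053.67; balance $1,053.67
Installment 5: opening $1,053.67; payment $1,053.67; balance $0.00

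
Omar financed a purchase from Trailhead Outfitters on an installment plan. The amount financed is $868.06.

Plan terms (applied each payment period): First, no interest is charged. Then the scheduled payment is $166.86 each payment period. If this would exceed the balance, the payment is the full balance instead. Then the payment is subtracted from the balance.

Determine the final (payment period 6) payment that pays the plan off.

$33.76

Payment period 1: opening $868.06; payment $166.86; balance $701.20
Payment period 2: opening $701.20; payment $166.86; balance $534.34
Payment period 3: opening $534.34; payment $166.86; balance $367.48
Payment period 4: opening $367.48; payment $166.86; balance $200.62
Payment period 5: opening $200.62; payment $166.86; balance $33.76
Payment period 6: opening $33.76; payment $33.76; balance $0.00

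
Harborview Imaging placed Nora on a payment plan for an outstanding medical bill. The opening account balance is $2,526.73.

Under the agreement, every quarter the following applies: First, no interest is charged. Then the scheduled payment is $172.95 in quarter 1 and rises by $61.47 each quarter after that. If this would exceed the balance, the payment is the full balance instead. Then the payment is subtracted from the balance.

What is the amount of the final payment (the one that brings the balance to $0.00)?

$25.21

Quarter 1: opening $2,526.73; payment $172.95; balance $2,353.78
Quarter 2: opening $2,353.78; payment $234.42; balance $2,119.36
Quarter 3: opening $2,119.36; payment $295.89; balance $1,823.47
Quarter 4: opening $1,823.47; payment $357.36; balance $1,466.11
Quarter 5: opening $1,466.11; payment $418.83; balance $1,047.28
Quarter 6: opening $1,047.28; payment $480.30; balance $566.98
Quarter 7: opening $566.98; payment $541.77; balance $25.21
Quarter 8: opening $25.21; payment $25.21; balance $0.00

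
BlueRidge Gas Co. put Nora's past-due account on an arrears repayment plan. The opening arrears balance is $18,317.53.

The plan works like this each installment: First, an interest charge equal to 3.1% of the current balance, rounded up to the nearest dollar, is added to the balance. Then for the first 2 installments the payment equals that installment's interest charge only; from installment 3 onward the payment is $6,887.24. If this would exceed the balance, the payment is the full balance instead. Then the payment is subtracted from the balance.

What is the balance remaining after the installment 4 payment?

Installment 1: opening $18,317.53; interest $568.00 → $18,885.53; payment $568.00; balance $18,317.53
Installment 2: opening $18,317.53; interest $568.00 → $18,885.53; payment $568.00; balance $18,317.53
Installment 3: opening $18,317.53; interest $568.00 → $18,885.53; payment $6,887.24; balance $11,998.29
Installment 4: opening $11,998.29; interest $372.00 → $12,370.29; payment $6,887.24; balance $5,483.05

$5,483.05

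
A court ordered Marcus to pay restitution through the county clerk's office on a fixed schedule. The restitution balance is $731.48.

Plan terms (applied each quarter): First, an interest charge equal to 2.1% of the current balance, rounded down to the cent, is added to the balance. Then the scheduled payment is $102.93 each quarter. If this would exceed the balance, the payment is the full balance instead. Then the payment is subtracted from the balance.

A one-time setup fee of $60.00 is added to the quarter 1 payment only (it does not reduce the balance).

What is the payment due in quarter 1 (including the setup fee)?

$162.93

Quarter 1: opening $731.48; interest $15.36 → $746.84; payment $102.93 (+ $60.00 fee); balance $643.91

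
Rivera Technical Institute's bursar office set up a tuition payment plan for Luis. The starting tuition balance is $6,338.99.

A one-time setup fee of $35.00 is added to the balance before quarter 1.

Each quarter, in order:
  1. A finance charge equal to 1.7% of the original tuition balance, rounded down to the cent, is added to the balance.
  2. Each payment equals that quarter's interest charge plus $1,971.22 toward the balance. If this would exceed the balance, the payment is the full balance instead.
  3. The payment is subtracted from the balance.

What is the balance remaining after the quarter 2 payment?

# | Opening | Interest | Payment | End bal
1 | $6,373.99 | $107.76 | $2,078.98 | $4,402.77
2 | $4,402.77 | $107.76 | $2,078.98 | $2,431.55

$2,431.55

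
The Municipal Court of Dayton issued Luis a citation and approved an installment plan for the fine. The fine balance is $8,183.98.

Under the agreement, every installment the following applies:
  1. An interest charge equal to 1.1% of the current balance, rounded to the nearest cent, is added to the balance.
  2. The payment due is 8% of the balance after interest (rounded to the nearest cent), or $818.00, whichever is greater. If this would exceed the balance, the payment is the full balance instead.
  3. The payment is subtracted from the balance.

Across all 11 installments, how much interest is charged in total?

# | Opening | Interest | Payment | End bal
1 | $8,183.98 | $90.02 | $818.00 | $7,456.00
2 | $7,456.00 | $82.02 | $818.00 | $6,720.02
3 | $6,720.02 | $73.92 | $818.00 | $5,975.94
4 | $5,975.94 | $65.74 | $818.00 | $5,223.68
5 | $5,223.68 | $57.46 | $818.00 | $4,463.14
6 | $4,463.14 | $49.09 | $818.00 | $3,694.23
7 | $3,694.23 | $40.64 | $818.00 | $2,916.87
8 | $2,916.87 | $32.09 | $818.00 | $2,130.96
9 | $2,130.96 | $23.44 | $818.00 | $1,336.40
10 | $1,336.40 | $14.70 | $818.00 | $533.10
11 | $533.10 | $5.86 | $538.96 | $0.00
Total interest: $90.02 + $82.02 + $73.92 + $65.74 + $57.46 + $49.09 + $40.64 + $32.09 + $23.44 + $14.70 + $5.86 = $534.98

$534.98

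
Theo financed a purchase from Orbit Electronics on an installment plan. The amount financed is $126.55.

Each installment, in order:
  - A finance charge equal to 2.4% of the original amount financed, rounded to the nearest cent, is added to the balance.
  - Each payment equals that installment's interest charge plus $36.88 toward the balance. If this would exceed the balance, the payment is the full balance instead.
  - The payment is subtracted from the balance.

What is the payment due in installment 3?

# | Opening | Interest | Payment | End bal
1 | $126.55 | $3.04 | $39.92 | $89.67
2 | $89.67 | $3.04 | $39.92 | $52.79
3 | $52.79 | $3.04 | $39.92 | $15.91

$39.92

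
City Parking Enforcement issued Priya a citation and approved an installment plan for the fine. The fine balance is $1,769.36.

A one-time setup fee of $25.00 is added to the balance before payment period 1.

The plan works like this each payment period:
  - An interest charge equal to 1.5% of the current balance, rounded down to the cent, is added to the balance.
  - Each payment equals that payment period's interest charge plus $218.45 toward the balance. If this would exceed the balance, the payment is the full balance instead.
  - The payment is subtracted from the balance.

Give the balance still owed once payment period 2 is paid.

$1,357.46

Payment period 1: opening $1,794.36; interest $26.91 → $1,821.27; payment $245.36; balance $1,575.91
Payment period 2: opening $1,575.91; interest $23.63 → $1,599.54; payment $242.08; balance $1,357.46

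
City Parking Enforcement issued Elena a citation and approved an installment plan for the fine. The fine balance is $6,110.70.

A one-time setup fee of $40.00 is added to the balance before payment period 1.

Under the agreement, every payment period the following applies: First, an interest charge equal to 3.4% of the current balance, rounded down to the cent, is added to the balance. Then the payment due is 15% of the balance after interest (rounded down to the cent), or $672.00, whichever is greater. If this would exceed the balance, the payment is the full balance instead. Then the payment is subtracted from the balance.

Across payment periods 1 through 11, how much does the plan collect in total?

Payment period 1: opening $6,150.70; interest $209.12 → $6,359.82; payment $953.97; balance $5,405.85
Payment period 2: opening $5,405.85; interest $183.79 → $5,589.64; payment $838.44; balance $4,751.20
Payment period 3: opening $4,751.20; interest $161.54 → $4,912.74; payment $736.91; balance $4,175.83
Payment period 4: opening $4,175.83; interest $141.97 → $4,317.80; payment $672.00; balance $3,645.80
Payment period 5: opening $3,645.80; interest $123.95 → $3,769.75; payment $672.00; balance $3,097.75
Payment period 6: opening $3,097.75; interest $105.32 → $3,203.07; payment $672.00; balance $2,531.07
Payment period 7: opening $2,531.07; interest $86.05 → $2,617.12; payment $672.00; balance $1,945.12
Payment period 8: opening $1,945.12; interest $66.13 → $2,011.25; payment $672.00; balance $1,339.25
Payment period 9: opening $1,339.25; interest $45.53 → $1,384.78; payment $672.00; balance $712.78
Payment period 10: opening $712.78; interest $24.23 → $737.01; payment $672.00; balance $65.01
Payment period 11: opening $65.01; interest $2.21 → $67.22; payment $67.22; balance $0.00
Total paid: $7,300.54

$7,300.54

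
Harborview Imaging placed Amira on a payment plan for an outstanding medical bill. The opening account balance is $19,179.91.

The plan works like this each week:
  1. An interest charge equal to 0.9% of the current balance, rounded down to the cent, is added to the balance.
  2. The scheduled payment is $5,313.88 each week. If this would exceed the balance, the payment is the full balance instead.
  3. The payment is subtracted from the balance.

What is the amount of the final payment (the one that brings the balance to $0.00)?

$3,649.42

Week 1: $19,179.91 +$172.61 interest = $19,352.52; pay $5,313.88 → $14,038.64
Week 2: $14,038.64 +$126.34 interest = $14,164.98; pay $5,313.88 → $8,851.10
Week 3: $8,851.10 +$79.65 interest = $8,930.75; pay $5,313.88 → $3,616.87
Week 4: $3,616.87 +$32.55 interest = $3,649.42; pay $3,649.42 → $0.00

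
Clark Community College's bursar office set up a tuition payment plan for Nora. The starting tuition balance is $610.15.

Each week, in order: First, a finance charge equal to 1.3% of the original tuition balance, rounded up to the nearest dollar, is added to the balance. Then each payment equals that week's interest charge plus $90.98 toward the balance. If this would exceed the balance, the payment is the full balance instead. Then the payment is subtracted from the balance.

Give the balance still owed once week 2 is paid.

$428.19

Week 1: opening $610.15; interest $8.00 → $618.15; payment $98.98; balance $519.17
Week 2: opening $519.17; interest $8.00 → $527.17; payment $98.98; balance $428.19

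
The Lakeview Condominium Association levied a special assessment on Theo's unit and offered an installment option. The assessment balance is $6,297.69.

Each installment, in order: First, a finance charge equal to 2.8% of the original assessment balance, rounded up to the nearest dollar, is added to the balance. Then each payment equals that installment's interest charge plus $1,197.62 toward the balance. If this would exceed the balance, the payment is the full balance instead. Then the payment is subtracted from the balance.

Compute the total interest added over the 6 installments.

Installment 1: $6,297.69 +$177.00 interest = $6,474.69; pay $1,374.62 → $5,100.07
Installment 2: $5,100.07 +$177.00 interest = $5,277.07; pay $1,374.62 → $3,902.45
Installment 3: $3,902.45 +$177.00 interest = $4,079.45; pay $1,374.62 → $2,704.83
Installment 4: $2,704.83 +$177.00 interest = $2,881.83; pay $1,374.62 → $1,507.21
Installment 5: $1,507.21 +$177.00 interest = $1,684.21; pay $1,374.62 → $309.59
Installment 6: $309.59 +$177.00 interest = $486.59; pay $486.59 → $0.00
Total interest: $177.00 + $177.00 + $177.00 + $177.00 + $177.00 + $177.00 = $1,062.00

$1,062.00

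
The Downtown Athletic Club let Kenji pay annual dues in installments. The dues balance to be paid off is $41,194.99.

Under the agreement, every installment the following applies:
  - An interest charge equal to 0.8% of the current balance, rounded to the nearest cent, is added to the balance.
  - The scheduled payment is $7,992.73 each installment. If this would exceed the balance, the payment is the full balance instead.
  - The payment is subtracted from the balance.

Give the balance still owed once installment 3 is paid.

Installment 1: opening $41,194.99; interest $329.56 → $41,524.55; payment $7,992.73; balance $33,531.82
Installment 2: opening $33,531.82; interest $268.25 → $33,800.07; payment $7,992.73; balance $25,807.34
Installment 3: opening $25,807.34; interest $206.46 → $26,013.80; payment $7,992.73; balance $18,021.07

$18,021.07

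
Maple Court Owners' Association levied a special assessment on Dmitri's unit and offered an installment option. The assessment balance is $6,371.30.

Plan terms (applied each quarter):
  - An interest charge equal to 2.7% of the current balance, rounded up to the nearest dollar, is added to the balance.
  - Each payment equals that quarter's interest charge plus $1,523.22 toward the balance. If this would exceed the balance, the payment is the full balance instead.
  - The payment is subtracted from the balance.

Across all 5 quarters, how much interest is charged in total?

Quarter 1: opening $6,371.30; interest $173.00 → $6,544.30; payment $1,696.22; balance $4,848.08
Quarter 2: opening $4,848.08; interest $131.00 → $4,979.08; payment $1,654.22; balance $3,324.86
Quarter 3: opening $3,324.86; interest $90.00 → $3,414.86; payment $1,613.22; balance $1,801.64
Quarter 4: opening $1,801.64; interest $49.00 → $1,850.64; payment $1,572.22; balance $278.42
Quarter 5: opening $278.42; interest $8.00 → $286.42; payment $286.42; balance $0.00
Total interest: $173.00 + $131.00 + $90.00 + $49.00 + $8.00 = $451.00

$451.00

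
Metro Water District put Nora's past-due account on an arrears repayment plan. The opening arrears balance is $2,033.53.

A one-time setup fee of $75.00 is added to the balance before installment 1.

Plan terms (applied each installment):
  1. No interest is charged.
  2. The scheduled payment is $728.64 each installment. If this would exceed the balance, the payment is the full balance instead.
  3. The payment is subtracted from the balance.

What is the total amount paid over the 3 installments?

$2,108.53

Installment 1: $2,108.53 − $728.64 → $1,379.89
Installment 2: $1,379.89 − $728.64 → $651.25
Installment 3: $651.25 − $651.25 → $0.00
Total paid: $2,108.53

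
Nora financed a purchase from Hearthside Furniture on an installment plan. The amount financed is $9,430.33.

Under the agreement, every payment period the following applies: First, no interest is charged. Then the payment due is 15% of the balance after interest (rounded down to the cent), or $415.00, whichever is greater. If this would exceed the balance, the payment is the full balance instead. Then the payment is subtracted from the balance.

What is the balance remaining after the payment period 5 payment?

Payment period 1: $9,430.33 − $1,414.54 → $8,015.79
Payment period 2: $8,015.79 − $1,202.36 → $6,813.43
Payment period 3: $6,813.43 − $1,022.01 → $5,791.42
Payment period 4: $5,791.42 − $868.71 → $4,922.71
Payment period 5: $4,922.71 − $738.40 → $4,184.31

$4,184.31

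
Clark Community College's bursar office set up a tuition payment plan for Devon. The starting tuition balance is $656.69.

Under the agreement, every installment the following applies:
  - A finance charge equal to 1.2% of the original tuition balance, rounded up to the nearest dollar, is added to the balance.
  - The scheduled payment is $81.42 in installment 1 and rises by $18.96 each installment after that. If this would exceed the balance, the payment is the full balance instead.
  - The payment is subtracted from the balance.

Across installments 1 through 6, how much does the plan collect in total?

Installment 1: $656.69 +$8.00 interest = $664.69; pay $81.42 → $583.27
Installment 2: $583.27 +$8.00 interest = $591.27; pay $100.38 → $490.89
Installment 3: $490.89 +$8.00 interest = $498.89; pay $119.34 → $379.55
Installment 4: $379.55 +$8.00 interest = $387.55; pay $138.30 → $249.25
Installment 5: $249.25 +$8.00 interest = $257.25; pay $157.26 → $99.99
Installment 6: $99.99 +$8.00 interest = $107.99; pay $107.99 → $0.00
Total paid: $704.69

$704.69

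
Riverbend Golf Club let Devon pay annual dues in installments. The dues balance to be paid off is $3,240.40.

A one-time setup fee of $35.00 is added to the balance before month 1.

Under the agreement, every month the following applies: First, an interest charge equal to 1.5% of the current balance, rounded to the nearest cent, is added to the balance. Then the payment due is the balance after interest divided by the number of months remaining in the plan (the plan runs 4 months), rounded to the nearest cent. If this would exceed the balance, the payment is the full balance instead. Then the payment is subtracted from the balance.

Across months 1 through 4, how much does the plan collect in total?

Month 1: $3,275.40 +$49.13 interest = $3,324.53; pay $831.13 → $2,493.40
Month 2: $2,493.40 +$37.40 interest = $2,530.80; pay $843.60 → $1,687.20
Month 3: $1,687.20 +$25.31 interest = $1,712.51; pay $856.26 → $856.25
Month 4: $856.25 +$12.84 interest = $869.09; pay $869.09 → $0.00
Total paid: $3,400.08

$3,400.08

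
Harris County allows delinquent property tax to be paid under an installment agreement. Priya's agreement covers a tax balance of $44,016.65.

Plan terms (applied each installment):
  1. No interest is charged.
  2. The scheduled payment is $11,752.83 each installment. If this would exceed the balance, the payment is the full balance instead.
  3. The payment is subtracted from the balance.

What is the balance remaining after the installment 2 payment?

Installment 1: $44,016.65 − $11,752.83 → $32,263.82
Installment 2: $32,263.82 − $11,752.83 → $20,510.99

$20,510.99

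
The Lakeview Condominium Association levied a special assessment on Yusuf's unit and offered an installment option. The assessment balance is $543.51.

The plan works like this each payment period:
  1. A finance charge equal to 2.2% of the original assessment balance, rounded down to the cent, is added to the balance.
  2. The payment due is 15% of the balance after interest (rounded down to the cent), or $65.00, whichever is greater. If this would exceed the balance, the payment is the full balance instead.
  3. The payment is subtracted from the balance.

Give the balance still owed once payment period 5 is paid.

Payment period 1: $543.51 +$11.95 interest = $555.46; pay $83.31 → $472.15
Payment period 2: $472.15 +$11.95 interest = $484.10; pay $72.61 → $411.49
Payment period 3: $411.49 +$11.95 interest = $423.44; pay $65.00 → $358.44
Payment period 4: $358.44 +$11.95 interest = $370.39; pay $65.00 → $305.39
Payment period 5: $305.39 +$11.95 interest = $317.34; pay $65.00 → $252.34

$252.34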